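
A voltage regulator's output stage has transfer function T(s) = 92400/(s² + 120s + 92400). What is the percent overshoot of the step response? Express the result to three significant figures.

ω_n = √92400 = 304 rad/s; ζ = 120/(2·304) = 0.197.
Overshoot: exp(−π·0.197/√(1−0.197²)) = 0.531, i.e. 53.1%.

%OS ≈ 53.1%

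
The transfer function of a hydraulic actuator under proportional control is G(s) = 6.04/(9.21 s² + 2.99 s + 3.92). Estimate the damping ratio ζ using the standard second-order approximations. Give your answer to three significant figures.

Dividing through by 9.21: denominator becomes s² + 0.3246 s + 0.4256.
So ω_n = √0.4256 = 0.652 rad/s and ζ = 0.3246/(2·0.652) = 0.249.

ζ ≈ 0.249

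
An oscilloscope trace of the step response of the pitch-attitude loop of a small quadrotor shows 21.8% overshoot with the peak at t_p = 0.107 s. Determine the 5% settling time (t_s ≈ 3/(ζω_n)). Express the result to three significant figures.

ζ from %OS: ζ = |ln 0.218|/√(π²+ln²0.218) = 0.436.
From t_p = π/ω_d, ω_d = π/0.107 = 29.4 rad/s, so ω_n = ω_d/√(1−ζ²) = 32.6 rad/s.
t_s ≈ 3/(ζω_n) = 3/(0.436·32.6) = 0.211 s.

t_s ≈ 0.211 s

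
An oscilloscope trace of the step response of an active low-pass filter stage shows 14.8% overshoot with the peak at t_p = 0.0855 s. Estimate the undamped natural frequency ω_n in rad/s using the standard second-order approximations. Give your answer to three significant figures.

ω_n ≈ 43.0 rad/s

ζ from %OS: ζ = |ln 0.148|/√(π²+ln²0.148) = 0.520.
t_p = π/ω_d ⇒ ω_d = 36.7 rad/s; then ω_n = ω_d/√(1−ζ²) = 43.0 rad/s.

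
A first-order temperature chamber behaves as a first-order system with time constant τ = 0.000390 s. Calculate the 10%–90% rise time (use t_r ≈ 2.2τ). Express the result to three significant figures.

t_r ≈ 0.000858 s

t_r ≈ 2.2τ = 0.000858 s.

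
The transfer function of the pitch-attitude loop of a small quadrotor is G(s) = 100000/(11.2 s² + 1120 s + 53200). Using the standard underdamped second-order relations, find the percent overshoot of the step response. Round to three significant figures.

Dividing through by 11.2: denominator becomes s² + 100.0 s + 4750.
So ω_n = √4750 = 68.9 rad/s and ζ = 100.0/(2·68.9) = 0.725.
%OS = 100 e^{−πζ/√(1−ζ²)} with ζ = 0.725 gives 3.65%.

%OS ≈ 3.65%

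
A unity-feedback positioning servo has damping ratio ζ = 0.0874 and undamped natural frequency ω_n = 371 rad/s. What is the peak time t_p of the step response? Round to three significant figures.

The damped frequency is ω_d = ω_n√(1−ζ²) = 371·√(1−0.00764) = 370 rad/s.
Peak time t_p = π/ω_d = π/370 = 0.00850 s.

t_p ≈ 0.00850 s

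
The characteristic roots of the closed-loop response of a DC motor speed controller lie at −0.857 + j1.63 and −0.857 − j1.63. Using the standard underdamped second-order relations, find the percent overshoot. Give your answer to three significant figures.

%OS ≈ 19.2%

|pole| = ω_n = √(0.857² + 1.63²) = 1.84 rad/s; ζ = cos θ = σ/ω_n = 0.465.
%OS = 100 e^{−πζ/√(1−ζ²)} with ζ = 0.465 gives 19.2%.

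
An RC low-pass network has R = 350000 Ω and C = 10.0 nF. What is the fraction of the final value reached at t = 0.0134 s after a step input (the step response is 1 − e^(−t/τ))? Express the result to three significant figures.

τ = RC = 350000 × 10.0 nF = 0.00350 s.
y(t)/y_∞ = 1 − e^(−t/τ) = 1 − e^(−0.0134/0.00350) = 1 − e^(−3.83) = 0.978.

y/y_∞ ≈ 0.978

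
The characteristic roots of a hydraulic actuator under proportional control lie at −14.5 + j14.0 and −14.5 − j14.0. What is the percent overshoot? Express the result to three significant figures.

|pole| = ω_n = √(14.5² + 14.0²) = 20.2 rad/s; ζ = cos θ = σ/ω_n = 0.719.
%OS = 100 e^{−πζ/√(1−ζ²)} with ζ = 0.719 gives 3.86%.

%OS ≈ 3.86%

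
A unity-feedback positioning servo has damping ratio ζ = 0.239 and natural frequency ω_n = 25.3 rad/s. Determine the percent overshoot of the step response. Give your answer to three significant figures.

%OS ≈ 46.2%

For an underdamped second-order system, %OS = 100·exp(−πζ/√(1−ζ²)).
πζ/√(1−ζ²) = π·0.239/√(1−0.0571) = 0.7732, so %OS = 100·e^(−0.7732) = 46.2%.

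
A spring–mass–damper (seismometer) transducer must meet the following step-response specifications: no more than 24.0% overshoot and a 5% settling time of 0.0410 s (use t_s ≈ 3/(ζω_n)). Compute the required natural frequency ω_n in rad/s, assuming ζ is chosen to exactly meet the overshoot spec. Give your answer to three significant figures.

ω_n ≈ 177 rad/s

ζ = −ln(OS)/√(π² + (ln OS)²). With OS = 0.240, ln OS = −1.427 and ζ = 1.427/3.451 = 0.414.
From t_s ≈ 3/(ζω_n): ω_n = 3/(ζ·t_s) = 3/(0.414·0.0410) = 177 rad/s.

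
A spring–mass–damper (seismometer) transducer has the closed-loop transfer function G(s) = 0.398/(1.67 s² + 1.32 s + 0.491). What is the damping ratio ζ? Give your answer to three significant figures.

Dividing through by 1.67: denominator becomes s² + 0.7904 s + 0.2940.
So ω_n = √0.2940 = 0.542 rad/s and ζ = 0.7904/(2·0.542) = 0.729.

ζ ≈ 0.729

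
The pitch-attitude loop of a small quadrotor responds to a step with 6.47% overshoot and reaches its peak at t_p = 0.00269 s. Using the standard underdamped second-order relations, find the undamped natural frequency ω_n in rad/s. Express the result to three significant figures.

ω_n ≈ 1550 rad/s

From the overshoot, ζ = −ln(OS)/√(π²+ln²(OS)) = 0.657.
t_p = π/ω_d ⇒ ω_d = 1170 rad/s; then ω_n = ω_d/√(1−ζ²) = 1550 rad/s.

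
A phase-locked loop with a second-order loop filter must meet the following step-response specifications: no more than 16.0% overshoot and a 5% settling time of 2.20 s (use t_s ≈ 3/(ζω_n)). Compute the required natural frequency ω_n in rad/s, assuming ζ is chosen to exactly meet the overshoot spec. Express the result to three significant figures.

ω_n ≈ 2.71 rad/s

Inverting the overshoot relation: ζ = |ln 0.160|/√(π² + ln²0.160) = 0.504.
Then ω_n = 3/(ζ t_s) = 3/(0.504 × 2.20) = 2.71 rad/s.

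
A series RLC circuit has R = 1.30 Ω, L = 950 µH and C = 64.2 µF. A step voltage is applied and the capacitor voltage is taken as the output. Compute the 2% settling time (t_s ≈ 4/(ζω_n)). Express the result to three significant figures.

For a series RLC circuit (capacitor voltage as output), ω_n = 1/√(LC) = 1/√(950 µH · 64.2 µF) = 4050 rad/s.
ζ = (R/2)·√(C/L) = (1.30/2)·√(64.2 µF/950 µH) = 0.169.
t_s ≈ 4/(ζω_n) = 0.00585 s.

t_s ≈ 0.00585 s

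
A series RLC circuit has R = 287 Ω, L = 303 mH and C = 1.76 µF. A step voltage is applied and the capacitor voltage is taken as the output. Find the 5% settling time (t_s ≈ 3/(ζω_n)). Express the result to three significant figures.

t_s ≈ 0.00633 s

For a series RLC circuit (capacitor voltage as output), ω_n = 1/√(LC) = 1/√(303 mH · 1.76 µF) = 1370 rad/s.
ζ = (R/2)·√(C/L) = (287/2)·√(1.76 µF/303 mH) = 0.346.
t_s ≈ 3/(ζω_n) = 0.00633 s.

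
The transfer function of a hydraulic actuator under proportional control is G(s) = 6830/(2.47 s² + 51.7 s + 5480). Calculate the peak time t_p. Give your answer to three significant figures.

t_p ≈ 0.0684 s

Dividing through by 2.47: denominator becomes s² + 20.93 s + 2219.
So ω_n = √2219 = 47.1 rad/s and ζ = 20.93/(2·47.1) = 0.222.
ω_d = ω_n√(1−ζ²) = 45.9 rad/s. t_p = π/ω_d = 0.0684 s.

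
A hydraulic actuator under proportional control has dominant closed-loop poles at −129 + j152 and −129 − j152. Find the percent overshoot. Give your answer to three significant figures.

|pole| = ω_n = √(129² + 152²) = 199 rad/s; ζ = cos θ = σ/ω_n = 0.647.
Overshoot: exp(−π·0.647/√(1−0.647²)) = 0.0695, i.e. 6.95%.

%OS ≈ 6.95%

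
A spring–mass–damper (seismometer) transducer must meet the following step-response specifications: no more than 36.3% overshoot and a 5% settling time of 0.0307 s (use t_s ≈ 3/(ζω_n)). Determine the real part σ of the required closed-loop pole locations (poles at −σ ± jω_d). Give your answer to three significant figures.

σ ≈ 97.7

The settling-time spec alone fixes σ = ζω_n = 3/t_s = 3/0.0307 = 97.7.
(Overshoot then fixes ζ = 0.307 and hence ω_d = σ·√(1−ζ²)/ζ = 303 rad/s.)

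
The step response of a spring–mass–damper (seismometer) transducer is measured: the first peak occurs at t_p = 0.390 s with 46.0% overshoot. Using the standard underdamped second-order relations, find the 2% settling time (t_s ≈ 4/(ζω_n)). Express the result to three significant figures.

ζ from %OS: ζ = |ln 0.460|/√(π²+ln²0.460) = 0.240.
From t_p = π/ω_d, ω_d = π/0.390 = 8.06 rad/s, so ω_n = ω_d/√(1−ζ²) = 8.30 rad/s.
t_s ≈ 4/(ζω_n) = 4/(0.240·8.30) = 2.01 s.

t_s ≈ 2.01 s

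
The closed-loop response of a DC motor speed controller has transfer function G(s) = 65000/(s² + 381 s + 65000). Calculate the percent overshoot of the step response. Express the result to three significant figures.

ω_n = √65000 = 255 rad/s; ζ = 381/(2·255) = 0.747.
%OS = 100·exp(−πζ/√(1−ζ²)) = 2.92%.

%OS ≈ 2.92%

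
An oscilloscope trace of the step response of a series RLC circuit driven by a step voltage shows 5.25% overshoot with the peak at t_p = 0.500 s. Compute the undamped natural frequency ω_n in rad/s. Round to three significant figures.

From the overshoot, ζ = −ln(OS)/√(π²+ln²(OS)) = 0.684.
From t_p = π/ω_d, ω_d = π/0.500 = 6.28 rad/s, so ω_n = ω_d/√(1−ζ²) = 8.61 rad/s.

ω_n ≈ 8.61 rad/s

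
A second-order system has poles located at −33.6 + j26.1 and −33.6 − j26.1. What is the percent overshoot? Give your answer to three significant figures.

%OS ≈ 1.75%

The poles are at −σ ± jω_d with σ = 33.6 and ω_d = 26.1, so ω_n = √(σ²+ω_d²) = 42.5 rad/s and ζ = σ/ω_n = 0.790.
%OS = 100·exp(−πζ/√(1−ζ²)) = 1.75%.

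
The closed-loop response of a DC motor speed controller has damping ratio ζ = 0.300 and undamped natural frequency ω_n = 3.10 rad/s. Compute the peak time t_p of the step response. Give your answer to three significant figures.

t_p ≈ 1.06 s

The damped frequency is ω_d = ω_n√(1−ζ²) = 3.10·√(1−0.0900) = 2.96 rad/s.
Peak time t_p = π/ω_d = π/2.96 = 1.06 s.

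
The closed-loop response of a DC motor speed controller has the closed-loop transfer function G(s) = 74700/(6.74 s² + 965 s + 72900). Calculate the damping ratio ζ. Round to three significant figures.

Dividing through by 6.74: denominator becomes s² + 143.2 s + 10820.
So ω_n = √10820 = 104 rad/s and ζ = 143.2/(2·104) = 0.688.

ζ ≈ 0.688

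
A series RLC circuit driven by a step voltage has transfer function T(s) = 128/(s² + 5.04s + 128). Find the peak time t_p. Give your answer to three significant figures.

Comparing the denominator to s² + 2ζω_n s + ω_n²: ω_n = √128 = 11.3 rad/s, and 2ζω_n = 5.04 so ζ = 5.04/(2·11.3) = 0.223.
ω_d = ω_n√(1−ζ²) = 11.0 rad/s. Then t_p = π/ω_d = 0.285 s.

t_p ≈ 0.285 s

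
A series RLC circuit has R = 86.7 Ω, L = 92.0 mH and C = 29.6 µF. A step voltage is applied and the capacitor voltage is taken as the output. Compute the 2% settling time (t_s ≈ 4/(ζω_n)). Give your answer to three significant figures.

t_s ≈ 0.00849 s

For a series RLC circuit (capacitor voltage as output), ω_n = 1/√(LC) = 1/√(92.0 mH · 29.6 µF) = 606 rad/s.
ζ = (R/2)·√(C/L) = (86.7/2)·√(29.6 µF/92.0 mH) = 0.778.
t_s ≈ 4/(ζω_n) = 0.00849 s.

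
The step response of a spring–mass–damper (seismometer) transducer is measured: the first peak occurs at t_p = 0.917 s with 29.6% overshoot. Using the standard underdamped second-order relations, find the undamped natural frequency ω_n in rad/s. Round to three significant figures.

ζ from %OS: ζ = |ln 0.296|/√(π²+ln²0.296) = 0.361.
t_p = π/ω_d ⇒ ω_d = 3.43 rad/s; then ω_n = ω_d/√(1−ζ²) = 3.67 rad/s.

ω_n ≈ 3.67 rad/s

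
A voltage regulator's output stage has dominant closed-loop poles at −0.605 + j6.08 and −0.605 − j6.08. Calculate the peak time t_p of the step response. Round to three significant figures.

t_p = π/ω_d with ω_d = 6.08 (the imaginary part), so t_p = 0.517 s.

t_p ≈ 0.517 s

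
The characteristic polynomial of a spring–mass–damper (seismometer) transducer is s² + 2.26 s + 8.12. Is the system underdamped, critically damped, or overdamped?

a² − 4b = 2.26² − 4·8.12 < 0 (complex roots); the system is underdamped.

underdamped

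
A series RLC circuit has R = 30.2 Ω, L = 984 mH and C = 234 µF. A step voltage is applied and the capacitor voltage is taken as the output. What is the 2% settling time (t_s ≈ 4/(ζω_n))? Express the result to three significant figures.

t_s ≈ 0.261 s

For a series RLC circuit (capacitor voltage as output), ω_n = 1/√(LC) = 1/√(984 mH · 234 µF) = 65.9 rad/s.
ζ = (R/2)·√(C/L) = (30.2/2)·√(234 µF/984 mH) = 0.233.
t_s ≈ 4/(ζω_n) = 0.261 s.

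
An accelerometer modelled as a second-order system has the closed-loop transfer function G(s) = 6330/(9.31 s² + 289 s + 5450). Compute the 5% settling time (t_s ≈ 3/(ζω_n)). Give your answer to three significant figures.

t_s ≈ 0.193 s

Dividing through by 9.31: denominator becomes s² + 31.04 s + 585.4.
So ω_n = √585.4 = 24.2 rad/s and ζ = 31.04/(2·24.2) = 0.641.
t_s ≈ 3/(ζω_n) = 0.193 s.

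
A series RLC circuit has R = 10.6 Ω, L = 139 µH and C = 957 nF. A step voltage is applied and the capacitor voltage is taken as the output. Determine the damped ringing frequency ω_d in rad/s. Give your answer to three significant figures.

ω_d ≈ 77900 rad/s

For a series RLC circuit (capacitor voltage as output), ω_n = 1/√(LC) = 1/√(139 µH · 957 nF) = 86700 rad/s.
ζ = (R/2)·√(C/L) = (10.6/2)·√(957 nF/139 µH) = 0.440.
The damped frequency ω_d = ω_n√(1−ζ²) = 77900 rad/s.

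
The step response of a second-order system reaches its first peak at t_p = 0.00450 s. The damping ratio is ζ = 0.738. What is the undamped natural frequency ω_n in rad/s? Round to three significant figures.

ω_n ≈ 1030 rad/s

Peak time t_p = π/ω_d, so ω_d = π/t_p = π/0.00450 = 698 rad/s.
ω_n = ω_d/√(1−ζ²) = 698/√0.455 = 1030 rad/s.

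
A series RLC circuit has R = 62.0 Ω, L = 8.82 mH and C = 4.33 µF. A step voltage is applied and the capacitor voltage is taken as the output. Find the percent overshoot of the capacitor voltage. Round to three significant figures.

For a series RLC circuit (capacitor voltage as output), ω_n = 1/√(LC) = 1/√(8.82 mH · 4.33 µF) = 5120 rad/s.
ζ = (R/2)·√(C/L) = (62.0/2)·√(4.33 µF/8.82 mH) = 0.687.
Overshoot: exp(−π·0.687/√(1−0.687²)) = 0.0514, i.e. 5.14%.

%OS ≈ 5.14%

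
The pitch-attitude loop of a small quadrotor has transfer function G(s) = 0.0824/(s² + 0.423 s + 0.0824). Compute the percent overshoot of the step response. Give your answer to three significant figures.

%OS ≈ 3.26%

Comparing the denominator to s² + 2ζω_n s + ω_n²: ω_n = √0.0824 = 0.287 rad/s, and 2ζω_n = 0.423 so ζ = 0.423/(2·0.287) = 0.737.
Overshoot: exp(−π·0.737/√(1−0.737²)) = 0.0326, i.e. 3.26%.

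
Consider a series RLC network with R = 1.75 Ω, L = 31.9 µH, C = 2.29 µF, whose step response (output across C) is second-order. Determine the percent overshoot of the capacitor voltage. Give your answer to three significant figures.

For a series RLC circuit (capacitor voltage as output), ω_n = 1/√(LC) = 1/√(31.9 µH · 2.29 µF) = 117000 rad/s.
ζ = (R/2)·√(C/L) = (1.75/2)·√(2.29 µF/31.9 µH) = 0.234.
%OS = 100·exp(−πζ/√(1−ζ²)) = 46.9%.

%OS ≈ 46.9%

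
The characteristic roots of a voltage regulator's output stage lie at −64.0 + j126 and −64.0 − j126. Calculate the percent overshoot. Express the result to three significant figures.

%OS ≈ 20.3%

|pole| = ω_n = √(64.0² + 126²) = 141 rad/s; ζ = cos θ = σ/ω_n = 0.453.
%OS = 100·exp(−πζ/√(1−ζ²)) = 20.3%.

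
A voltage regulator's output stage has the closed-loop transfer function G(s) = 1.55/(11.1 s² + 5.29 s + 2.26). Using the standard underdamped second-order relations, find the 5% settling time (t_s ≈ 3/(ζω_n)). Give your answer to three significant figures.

Dividing through by 11.1: denominator becomes s² + 0.4766 s + 0.2036.
So ω_n = √0.2036 = 0.451 rad/s and ζ = 0.4766/(2·0.451) = 0.528.
t_s ≈ 3/(ζω_n) = 12.6 s.

t_s ≈ 12.6 s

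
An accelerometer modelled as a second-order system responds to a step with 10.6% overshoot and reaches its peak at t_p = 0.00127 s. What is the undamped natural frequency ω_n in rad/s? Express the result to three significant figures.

ω_n ≈ 3040 rad/s

The overshoot fixes ζ = −ln(OS)/√(π²+ln²(OS)) = 0.581.
t_p = π/ω_d ⇒ ω_d = 2470 rad/s; then ω_n = ω_d/√(1−ζ²) = 3040 rad/s.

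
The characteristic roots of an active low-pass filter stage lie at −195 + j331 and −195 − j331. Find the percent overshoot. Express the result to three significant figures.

The poles are at −σ ± jω_d with σ = 195 and ω_d = 331, so ω_n = √(σ²+ω_d²) = 384 rad/s and ζ = σ/ω_n = 0.508.
%OS = 100·exp(−πζ/√(1−ζ²)) = 15.7%.

%OS ≈ 15.7%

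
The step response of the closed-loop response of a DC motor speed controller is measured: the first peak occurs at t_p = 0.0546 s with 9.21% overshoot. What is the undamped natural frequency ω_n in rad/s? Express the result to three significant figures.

From the overshoot, ζ = −ln(OS)/√(π²+ln²(OS)) = 0.605.
t_p = π/ω_d ⇒ ω_d = 57.5 rad/s; then ω_n = ω_d/√(1−ζ²) = 72.2 rad/s.

ω_n ≈ 72.2 rad/s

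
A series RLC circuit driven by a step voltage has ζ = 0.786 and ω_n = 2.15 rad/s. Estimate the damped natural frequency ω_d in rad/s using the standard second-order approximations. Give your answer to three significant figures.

ω_d ≈ 1.33 rad/s

ω_d = ω_n√(1−ζ²) = 2.15·√0.382 = 1.33 rad/s.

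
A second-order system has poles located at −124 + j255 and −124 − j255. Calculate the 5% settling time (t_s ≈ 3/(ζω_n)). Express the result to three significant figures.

For poles at −σ ± jω_d, ζω_n = σ = 124, so t_s ≈ 3/σ = 0.0242 s.

t_s ≈ 0.0242 s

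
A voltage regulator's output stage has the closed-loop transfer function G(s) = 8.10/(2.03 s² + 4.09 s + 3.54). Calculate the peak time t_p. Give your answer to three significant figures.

Dividing through by 2.03: denominator becomes s² + 2.015 s + 1.744.
So ω_n = √1.744 = 1.32 rad/s and ζ = 2.015/(2·1.32) = 0.763.
ω_d = ω_n√(1−ζ²) = 0.854 rad/s. t_p = π/ω_d = 3.68 s.

t_p ≈ 3.68 s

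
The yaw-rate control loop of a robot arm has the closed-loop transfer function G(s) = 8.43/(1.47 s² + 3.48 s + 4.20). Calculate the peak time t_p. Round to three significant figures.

Dividing through by 1.47: denominator becomes s² + 2.367 s + 2.857.
So ω_n = √2.857 = 1.69 rad/s and ζ = 2.367/(2·1.69) = 0.700.
ω_d = 1.69·√(1 − 0.700²) = 1.21 rad/s. t_p = π/ω_d = 2.60 s.

t_p ≈ 2.60 s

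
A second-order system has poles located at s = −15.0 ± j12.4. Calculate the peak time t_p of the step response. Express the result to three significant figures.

t_p ≈ 0.253 s

t_p = π/ω_d with ω_d = 12.4 (the imaginary part), so t_p = 0.253 s.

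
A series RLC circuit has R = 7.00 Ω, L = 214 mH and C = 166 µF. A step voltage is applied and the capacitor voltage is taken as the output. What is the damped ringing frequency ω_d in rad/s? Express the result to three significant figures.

For a series RLC circuit (capacitor voltage as output), ω_n = 1/√(LC) = 1/√(214 mH · 166 µF) = 168 rad/s.
ζ = (R/2)·√(C/L) = (7.00/2)·√(166 µF/214 mH) = 0.0975.
ω_d = ω_n√(1−ζ²) = 167 rad/s.

ω_d ≈ 167 rad/s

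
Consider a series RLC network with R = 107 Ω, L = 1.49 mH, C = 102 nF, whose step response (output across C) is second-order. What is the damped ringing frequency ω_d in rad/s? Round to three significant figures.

For a series RLC circuit (capacitor voltage as output), ω_n = 1/√(LC) = 1/√(1.49 mH · 102 nF) = 81100 rad/s.
ζ = (R/2)·√(C/L) = (107/2)·√(102 nF/1.49 mH) = 0.443.
ω_d = ω_n√(1−ζ²) = 72700 rad/s.

ω_d ≈ 72700 rad/s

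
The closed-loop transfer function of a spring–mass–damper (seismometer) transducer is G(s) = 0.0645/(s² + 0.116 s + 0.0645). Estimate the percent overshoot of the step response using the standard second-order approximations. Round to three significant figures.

%OS ≈ 47.9%

ω_n = √0.0645 = 0.254 rad/s; ζ = 0.116/(2·0.254) = 0.228.
%OS = 100 e^{−πζ/√(1−ζ²)} with ζ = 0.228 gives 47.9%.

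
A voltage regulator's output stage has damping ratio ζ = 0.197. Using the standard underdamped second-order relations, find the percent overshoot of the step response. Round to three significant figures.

For an underdamped second-order system, %OS = 100·exp(−πζ/√(1−ζ²)).
πζ/√(1−ζ²) = π·0.197/√(1−0.0388) = 0.6313, so %OS = 100·e^(−0.6313) = 53.2%.

%OS ≈ 53.2%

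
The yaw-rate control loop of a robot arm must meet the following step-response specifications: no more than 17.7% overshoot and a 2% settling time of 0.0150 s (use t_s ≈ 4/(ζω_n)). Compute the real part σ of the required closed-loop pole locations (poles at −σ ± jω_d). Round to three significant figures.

The settling-time spec alone fixes σ = ζω_n = 4/t_s = 4/0.0150 = 267.
(Overshoot then fixes ζ = 0.483 and hence ω_d = σ·√(1−ζ²)/ζ = 484 rad/s.)

σ ≈ 267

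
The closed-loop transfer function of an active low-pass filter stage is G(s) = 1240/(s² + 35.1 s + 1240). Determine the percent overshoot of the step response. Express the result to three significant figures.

ω_n = √1240 = 35.2 rad/s; ζ = 35.1/(2·35.2) = 0.498.
Overshoot: exp(−π·0.498/√(1−0.498²)) = 0.164, i.e. 16.4%.

%OS ≈ 16.4%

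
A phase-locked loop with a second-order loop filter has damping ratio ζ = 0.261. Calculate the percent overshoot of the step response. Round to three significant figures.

For an underdamped second-order system, %OS = 100·exp(−πζ/√(1−ζ²)).
πζ/√(1−ζ²) = π·0.261/√(1−0.0681) = 0.8494, so %OS = 100·e^(−0.8494) = 42.8%.

%OS ≈ 42.8%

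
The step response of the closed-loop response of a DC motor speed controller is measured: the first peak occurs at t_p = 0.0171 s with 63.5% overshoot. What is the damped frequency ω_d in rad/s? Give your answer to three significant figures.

ω_d ≈ 184 rad/s

t_p = π/ω_d, so ω_d = π/0.0171 = 184 rad/s.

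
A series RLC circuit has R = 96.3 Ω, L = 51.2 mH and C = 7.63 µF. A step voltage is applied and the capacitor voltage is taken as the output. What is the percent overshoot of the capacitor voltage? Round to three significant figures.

For a series RLC circuit (capacitor voltage as output), ω_n = 1/√(LC) = 1/√(51.2 mH · 7.63 µF) = 1600 rad/s.
ζ = (R/2)·√(C/L) = (96.3/2)·√(7.63 µF/51.2 mH) = 0.588.
Overshoot: exp(−π·0.588/√(1−0.588²)) = 0.102, i.e. 10.2%.

%OS ≈ 10.2%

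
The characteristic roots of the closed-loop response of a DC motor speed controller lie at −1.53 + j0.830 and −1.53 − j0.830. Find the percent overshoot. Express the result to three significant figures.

With σ = 1.53, ω_d = 0.830: ω_n = √(σ²+ω_d²) = 1.74 rad/s, ζ = σ/ω_n = 0.879.
Overshoot: exp(−π·0.879/√(1−0.879²)) = 0.00305, i.e. 0.305%.

%OS ≈ 0.305%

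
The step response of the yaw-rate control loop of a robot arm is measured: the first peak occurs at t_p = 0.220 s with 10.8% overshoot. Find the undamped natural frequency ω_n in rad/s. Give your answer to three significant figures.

ω_n ≈ 17.5 rad/s

ζ from %OS: ζ = |ln 0.108|/√(π²+ln²0.108) = 0.578.
From t_p = π/ω_d, ω_d = π/0.220 = 14.3 rad/s, so ω_n = ω_d/√(1−ζ²) = 17.5 rad/s.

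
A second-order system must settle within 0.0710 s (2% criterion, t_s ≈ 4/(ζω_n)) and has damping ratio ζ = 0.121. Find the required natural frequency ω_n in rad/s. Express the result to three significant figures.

ω_n ≈ 466 rad/s

Rearranging t_s ≈ 4/(ζω_n) gives ω_n = 4/(ζ·t_s) = 4/(0.121 × 0.0710) = 466 rad/s.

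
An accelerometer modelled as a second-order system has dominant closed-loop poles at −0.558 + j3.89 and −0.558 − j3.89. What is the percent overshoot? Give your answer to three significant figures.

%OS ≈ 63.7%

|pole| = ω_n = √(0.558² + 3.89²) = 3.93 rad/s; ζ = cos θ = σ/ω_n = 0.142.
%OS = 100 e^{−πζ/√(1−ζ²)} with ζ = 0.142 gives 63.7%.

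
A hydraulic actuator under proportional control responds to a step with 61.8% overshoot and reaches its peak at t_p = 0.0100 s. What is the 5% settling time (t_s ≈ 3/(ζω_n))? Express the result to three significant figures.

t_s ≈ 0.0623 s

ζ from %OS: ζ = |ln 0.618|/√(π²+ln²0.618) = 0.151.
From t_p = π/ω_d, ω_d = π/0.0100 = 314 rad/s, so ω_n = ω_d/√(1−ζ²) = 318 rad/s.
t_s ≈ 3/(ζω_n) = 3/(0.151·318) = 0.0623 s.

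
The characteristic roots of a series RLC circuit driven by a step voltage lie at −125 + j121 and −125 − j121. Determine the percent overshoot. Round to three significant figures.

|pole| = ω_n = √(125² + 121²) = 174 rad/s; ζ = cos θ = σ/ω_n = 0.719.
Overshoot: exp(−π·0.719/√(1−0.719²)) = 0.0390, i.e. 3.90%.

%OS ≈ 3.90%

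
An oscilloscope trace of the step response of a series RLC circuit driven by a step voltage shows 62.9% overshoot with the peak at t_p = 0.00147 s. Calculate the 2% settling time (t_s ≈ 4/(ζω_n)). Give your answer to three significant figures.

ζ from %OS: ζ = |ln 0.629|/√(π²+ln²0.629) = 0.146.
From t_p = π/ω_d, ω_d = π/0.00147 = 2140 rad/s, so ω_n = ω_d/√(1−ζ²) = 2160 rad/s.
t_s ≈ 4/(ζω_n) = 4/(0.146·2160) = 0.0127 s.

t_s ≈ 0.0127 s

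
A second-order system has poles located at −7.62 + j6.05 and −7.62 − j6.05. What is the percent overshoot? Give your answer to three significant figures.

%OS ≈ 1.91%

|pole| = ω_n = √(7.62² + 6.05²) = 9.73 rad/s; ζ = cos θ = σ/ω_n = 0.783.
%OS = 100 e^{−πζ/√(1−ζ²)} with ζ = 0.783 gives 1.91%.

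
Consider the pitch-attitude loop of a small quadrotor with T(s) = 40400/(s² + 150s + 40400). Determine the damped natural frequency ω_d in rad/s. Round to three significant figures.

ω_d ≈ 186 rad/s

Matching coefficients with s² + 2ζω_n s + ω_n² gives ω_n² = 40400 ⇒ ω_n = 201 rad/s, and ζ = 150/(2ω_n) = 0.373.
ω_d = 201·√(1 − 0.373²) = 186 rad/s.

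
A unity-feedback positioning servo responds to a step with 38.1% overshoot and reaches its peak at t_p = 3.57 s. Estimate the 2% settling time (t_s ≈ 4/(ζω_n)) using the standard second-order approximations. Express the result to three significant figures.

t_s ≈ 14.8 s

ζ from %OS: ζ = |ln 0.381|/√(π²+ln²0.381) = 0.294.
t_p = π/ω_d ⇒ ω_d = 0.880 rad/s; then ω_n = ω_d/√(1−ζ²) = 0.921 rad/s.
t_s ≈ 4/(ζω_n) = 4/(0.294·0.921) = 14.8 s.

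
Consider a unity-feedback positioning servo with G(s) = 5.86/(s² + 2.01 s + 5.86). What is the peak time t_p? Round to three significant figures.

Comparing the denominator to s² + 2ζω_n s + ω_n²: ω_n = √5.86 = 2.42 rad/s, and 2ζω_n = 2.01 so ζ = 2.01/(2·2.42) = 0.415.
ω_d = 2.42·√(1 − 0.415²) = 2.20 rad/s. Then t_p = π/ω_d = 1.43 s.

t_p ≈ 1.43 s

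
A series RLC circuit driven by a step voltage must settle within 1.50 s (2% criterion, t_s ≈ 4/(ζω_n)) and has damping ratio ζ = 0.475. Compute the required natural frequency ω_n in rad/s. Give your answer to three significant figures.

Rearranging t_s ≈ 4/(ζω_n) gives ω_n = 4/(ζ·t_s) = 4/(0.475 × 1.50) = 5.61 rad/s.

ω_n ≈ 5.61 rad/s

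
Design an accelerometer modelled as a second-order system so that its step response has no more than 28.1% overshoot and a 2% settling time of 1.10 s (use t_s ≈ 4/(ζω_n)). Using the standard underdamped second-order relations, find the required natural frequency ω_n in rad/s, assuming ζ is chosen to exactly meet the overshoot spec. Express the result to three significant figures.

ω_n ≈ 9.71 rad/s

From %OS = 100·exp(−πζ/√(1−ζ²)), invert to get ζ = −ln(OS)/√(π² + ln²(OS)) with OS = 0.281.
−ln 0.281 = 1.269, so ζ = 1.269/√(π² + 1.611) = 0.375.
Then ω_n = 4/(ζ t_s) = 4/(0.375 × 1.10) = 9.71 rad/s.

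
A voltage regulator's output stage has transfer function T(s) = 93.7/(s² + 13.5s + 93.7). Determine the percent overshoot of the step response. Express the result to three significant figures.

Comparing the denominator to s² + 2ζω_n s + ω_n²: ω_n = √93.7 = 9.68 rad/s, and 2ζω_n = 13.5 so ζ = 13.5/(2·9.68) = 0.697.
%OS = 100 e^{−πζ/√(1−ζ²)} with ζ = 0.697 gives 4.71%.

%OS ≈ 4.71%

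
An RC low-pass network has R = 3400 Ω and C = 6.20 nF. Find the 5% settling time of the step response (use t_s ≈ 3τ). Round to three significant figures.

τ = RC = 3400 × 6.20 nF = 0.0000211 s.
t_s ≈ 3τ = 0.0000632 s.

t_s ≈ 0.0000632 s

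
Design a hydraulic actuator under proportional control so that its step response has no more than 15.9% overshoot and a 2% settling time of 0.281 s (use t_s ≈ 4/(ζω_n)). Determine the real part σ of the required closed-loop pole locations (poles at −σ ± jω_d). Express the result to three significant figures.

The settling-time spec alone fixes σ = ζω_n = 4/t_s = 4/0.281 = 14.2.
(Overshoot then fixes ζ = 0.505 and hence ω_d = σ·√(1−ζ²)/ζ = 24.3 rad/s.)

σ ≈ 14.2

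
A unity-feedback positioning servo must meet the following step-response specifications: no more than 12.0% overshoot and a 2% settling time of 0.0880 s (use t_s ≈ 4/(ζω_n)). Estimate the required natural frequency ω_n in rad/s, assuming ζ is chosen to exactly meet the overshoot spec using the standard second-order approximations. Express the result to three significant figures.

From %OS = 100·exp(−πζ/√(1−ζ²)), invert to get ζ = −ln(OS)/√(π² + ln²(OS)) with OS = 0.120.
−ln 0.120 = 2.120, so ζ = 2.120/√(π² + 4.496) = 0.559.
From t_s ≈ 4/(ζω_n): ω_n = 4/(ζ·t_s) = 4/(0.559·0.0880) = 81.3 rad/s.

ω_n ≈ 81.3 rad/s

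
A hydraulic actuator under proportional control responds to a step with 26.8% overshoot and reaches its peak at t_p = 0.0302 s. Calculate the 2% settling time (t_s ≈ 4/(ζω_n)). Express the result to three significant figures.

From the overshoot, ζ = −ln(OS)/√(π²+ln²(OS)) = 0.387.
t_p = π/ω_d ⇒ ω_d = 104 rad/s; then ω_n = ω_d/√(1−ζ²) = 113 rad/s.
t_s ≈ 4/(ζω_n) = 4/(0.387·113) = 0.0917 s.

t_s ≈ 0.0917 s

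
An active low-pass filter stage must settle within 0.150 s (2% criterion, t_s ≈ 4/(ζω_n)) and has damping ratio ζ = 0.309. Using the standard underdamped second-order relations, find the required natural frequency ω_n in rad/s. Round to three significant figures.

ω_n ≈ 86.3 rad/s

Rearranging t_s ≈ 4/(ζω_n) gives ω_n = 4/(ζ·t_s) = 4/(0.309 × 0.150) = 86.3 rad/s.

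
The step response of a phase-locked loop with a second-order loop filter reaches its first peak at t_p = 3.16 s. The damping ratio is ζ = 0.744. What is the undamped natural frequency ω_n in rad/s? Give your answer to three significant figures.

ω_n ≈ 1.49 rad/s

Peak time t_p = π/ω_d, so ω_d = π/t_p = π/3.16 = 0.994 rad/s.
ω_n = ω_d/√(1−ζ²) = 0.994/√0.446 = 1.49 rad/s.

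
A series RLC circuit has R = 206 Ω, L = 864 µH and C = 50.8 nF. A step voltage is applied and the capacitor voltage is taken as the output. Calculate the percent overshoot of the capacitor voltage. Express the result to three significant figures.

%OS ≈ 1.75%

For a series RLC circuit (capacitor voltage as output), ω_n = 1/√(LC) = 1/√(864 µH · 50.8 nF) = 151000 rad/s.
ζ = (R/2)·√(C/L) = (206/2)·√(50.8 nF/864 µH) = 0.790.
Overshoot: exp(−π·0.790/√(1−0.790²)) = 0.0175, i.e. 1.75%.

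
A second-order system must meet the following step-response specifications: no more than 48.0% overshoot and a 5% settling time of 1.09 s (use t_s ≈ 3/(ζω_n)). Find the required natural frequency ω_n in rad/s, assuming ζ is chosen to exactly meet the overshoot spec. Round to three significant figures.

ζ = −ln(OS)/√(π² + (ln OS)²). With OS = 0.480, ln OS = −0.7340 and ζ = 0.7340/3.226 = 0.228.
From t_s ≈ 3/(ζω_n): ω_n = 3/(ζ·t_s) = 3/(0.228·1.09) = 12.1 rad/s.

ω_n ≈ 12.1 rad/s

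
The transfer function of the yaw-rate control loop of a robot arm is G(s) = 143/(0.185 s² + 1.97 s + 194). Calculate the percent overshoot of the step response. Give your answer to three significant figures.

%OS ≈ 59.2%

Dividing through by 0.185: denominator becomes s² + 10.65 s + 1049.
So ω_n = √1049 = 32.4 rad/s and ζ = 10.65/(2·32.4) = 0.164.
Overshoot: exp(−π·0.164/√(1−0.164²)) = 0.592, i.e. 59.2%.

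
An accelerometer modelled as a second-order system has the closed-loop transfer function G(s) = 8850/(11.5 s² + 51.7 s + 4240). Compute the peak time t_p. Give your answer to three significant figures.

Dividing through by 11.5: denominator becomes s² + 4.496 s + 368.7.
So ω_n = √368.7 = 19.2 rad/s and ζ = 4.496/(2·19.2) = 0.117.
ω_d = 19.2·√(1 − 0.117²) = 19.1 rad/s. t_p = π/ω_d = 0.165 s.

t_p ≈ 0.165 s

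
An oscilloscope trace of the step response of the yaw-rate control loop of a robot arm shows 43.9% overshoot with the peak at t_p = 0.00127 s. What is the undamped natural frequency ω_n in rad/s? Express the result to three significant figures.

ω_n ≈ 2560 rad/s

The overshoot fixes ζ = −ln(OS)/√(π²+ln²(OS)) = 0.253.
From t_p = π/ω_d, ω_d = π/0.00127 = 2470 rad/s, so ω_n = ω_d/√(1−ζ²) = 2560 rad/s.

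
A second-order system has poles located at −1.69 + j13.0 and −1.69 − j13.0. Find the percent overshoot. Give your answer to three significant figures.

%OS ≈ 66.5%

With σ = 1.69, ω_d = 13.0: ω_n = √(σ²+ω_d²) = 13.1 rad/s, ζ = σ/ω_n = 0.129.
%OS = 100 e^{−πζ/√(1−ζ²)} with ζ = 0.129 gives 66.5%.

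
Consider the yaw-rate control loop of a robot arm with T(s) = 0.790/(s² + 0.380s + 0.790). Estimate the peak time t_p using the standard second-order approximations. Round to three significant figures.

t_p ≈ 3.62 s

Matching coefficients with s² + 2ζω_n s + ω_n² gives ω_n² = 0.790 ⇒ ω_n = 0.889 rad/s, and ζ = 0.380/(2ω_n) = 0.214.
ω_d = 0.889·√(1 − 0.214²) = 0.868 rad/s. Then t_p = π/ω_d = 3.62 s.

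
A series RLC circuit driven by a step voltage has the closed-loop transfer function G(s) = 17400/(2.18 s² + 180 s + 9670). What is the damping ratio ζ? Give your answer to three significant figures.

Dividing through by 2.18: denominator becomes s² + 82.57 s + 4436.
So ω_n = √4436 = 66.6 rad/s and ζ = 82.57/(2·66.6) = 0.620.

ζ ≈ 0.620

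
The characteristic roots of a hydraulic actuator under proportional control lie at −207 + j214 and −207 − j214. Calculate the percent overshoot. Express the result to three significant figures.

|pole| = ω_n = √(207² + 214²) = 298 rad/s; ζ = cos θ = σ/ω_n = 0.695.
%OS = 100·exp(−πζ/√(1−ζ²)) = 4.79%.

%OS ≈ 4.79%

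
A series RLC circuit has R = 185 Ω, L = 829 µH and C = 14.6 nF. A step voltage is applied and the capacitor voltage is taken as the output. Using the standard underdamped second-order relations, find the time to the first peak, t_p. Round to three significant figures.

For a series RLC circuit (capacitor voltage as output), ω_n = 1/√(LC) = 1/√(829 µH · 14.6 nF) = 287000 rad/s.
ζ = (R/2)·√(C/L) = (185/2)·√(14.6 nF/829 µH) = 0.388.
The damped frequency ω_d = ω_n√(1−ζ²) = 265000 rad/s. t_p = π/ω_d = 0.0000119 s.

t_p ≈ 0.0000119 s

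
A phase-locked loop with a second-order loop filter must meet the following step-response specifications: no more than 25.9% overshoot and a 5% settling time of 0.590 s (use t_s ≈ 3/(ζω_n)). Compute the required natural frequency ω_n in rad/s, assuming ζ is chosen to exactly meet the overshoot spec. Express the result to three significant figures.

Inverting the overshoot relation: ζ = |ln 0.259|/√(π² + ln²0.259) = 0.395.
From t_s ≈ 3/(ζω_n): ω_n = 3/(ζ·t_s) = 3/(0.395·0.590) = 12.9 rad/s.

ω_n ≈ 12.9 rad/s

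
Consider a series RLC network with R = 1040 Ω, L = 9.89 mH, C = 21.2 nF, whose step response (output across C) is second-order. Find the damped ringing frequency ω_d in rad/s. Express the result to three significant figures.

ω_d ≈ 44800 rad/s

For a series RLC circuit (capacitor voltage as output), ω_n = 1/√(LC) = 1/√(9.89 mH · 21.2 nF) = 69100 rad/s.
ζ = (R/2)·√(C/L) = (1040/2)·√(21.2 nF/9.89 mH) = 0.761.
The damped frequency ω_d = ω_n√(1−ζ²) = 44800 rad/s.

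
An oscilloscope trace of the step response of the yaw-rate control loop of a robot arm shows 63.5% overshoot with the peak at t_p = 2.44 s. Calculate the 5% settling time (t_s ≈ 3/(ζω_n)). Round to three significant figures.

From the overshoot, ζ = −ln(OS)/√(π²+ln²(OS)) = 0.143.
t_p = π/ω_d ⇒ ω_d = 1.29 rad/s; then ω_n = ω_d/√(1−ζ²) = 1.30 rad/s.
t_s ≈ 3/(ζω_n) = 3/(0.143·1.30) = 16.1 s.

t_s ≈ 16.1 s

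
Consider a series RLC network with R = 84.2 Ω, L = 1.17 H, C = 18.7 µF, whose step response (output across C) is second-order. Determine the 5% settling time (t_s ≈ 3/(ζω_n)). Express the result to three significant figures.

t_s ≈ 0.0834 s

For a series RLC circuit (capacitor voltage as output), ω_n = 1/√(LC) = 1/√(1.17 H · 18.7 µF) = 214 rad/s.
ζ = (R/2)·√(C/L) = (84.2/2)·√(18.7 µF/1.17 H) = 0.168.
t_s ≈ 3/(ζω_n) = 0.0834 s.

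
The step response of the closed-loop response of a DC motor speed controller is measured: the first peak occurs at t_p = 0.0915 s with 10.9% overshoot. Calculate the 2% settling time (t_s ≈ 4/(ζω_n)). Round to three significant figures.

ζ from %OS: ζ = |ln 0.109|/√(π²+ln²0.109) = 0.576.
t_p = π/ω_d ⇒ ω_d = 34.3 rad/s; then ω_n = ω_d/√(1−ζ²) = 42.0 rad/s.
t_s ≈ 4/(ζω_n) = 4/(0.576·42.0) = 0.165 s.

t_s ≈ 0.165 s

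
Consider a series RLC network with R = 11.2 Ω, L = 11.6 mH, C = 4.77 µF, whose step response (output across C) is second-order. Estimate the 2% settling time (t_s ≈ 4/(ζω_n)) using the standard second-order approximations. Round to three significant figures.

t_s ≈ 0.00829 s

For a series RLC circuit (capacitor voltage as output), ω_n = 1/√(LC) = 1/√(11.6 mH · 4.77 µF) = 4250 rad/s.
ζ = (R/2)·√(C/L) = (11.2/2)·√(4.77 µF/11.6 mH) = 0.114.
t_s ≈ 4/(ζω_n) = 0.00829 s.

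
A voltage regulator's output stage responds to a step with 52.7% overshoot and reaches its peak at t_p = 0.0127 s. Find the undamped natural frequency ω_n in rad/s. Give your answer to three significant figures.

ω_n ≈ 252 rad/s

ζ from %OS: ζ = |ln 0.527|/√(π²+ln²0.527) = 0.200.
t_p = π/ω_d ⇒ ω_d = 247 rad/s; then ω_n = ω_d/√(1−ζ²) = 252 rad/s.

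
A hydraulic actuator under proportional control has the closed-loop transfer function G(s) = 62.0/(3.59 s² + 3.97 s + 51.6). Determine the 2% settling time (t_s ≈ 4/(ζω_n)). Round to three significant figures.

t_s ≈ 7.23 s

Dividing through by 3.59: denominator becomes s² + 1.106 s + 14.37.
So ω_n = √14.37 = 3.79 rad/s and ζ = 1.106/(2·3.79) = 0.146.
t_s ≈ 4/(ζω_n) = 7.23 s.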